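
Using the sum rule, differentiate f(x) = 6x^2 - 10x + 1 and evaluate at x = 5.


Differentiate term by term using power and sum rules:
f(x) = 6x^2 - 10x + 1
f'(x) = 12x - 10
Substitute x = 5:
f'(5) = 12 * 5 - 10
= 60 - 10
= 50

50


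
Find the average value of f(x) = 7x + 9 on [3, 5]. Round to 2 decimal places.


Average value = 1/(b-a) * integral from a to b of f(x) dx
First compute the integral of 7x + 9:
F(x) = (7/2)x^2 + 9x
F(5) = 7/2 * 25 + 9 * 5 = 265/2
F(3) = 7/2 * 9 + 9 * 3 = 117/2
Integral = 265/2 - 117/2 = 74
Average = 74 / (5 - 3) = 74 / 2
= 37 = 37.00

37.00


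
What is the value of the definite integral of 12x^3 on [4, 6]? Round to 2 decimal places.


Find the antiderivative of 12x^3:
F(x) = 12/4 * x^4
Apply the Fundamental Theorem of Calculus:
F(6) - F(4)
= 12/4 * 6^4 - 12/4 * 4^4
= 12/4 * (1296 - 256)
= 12/4 * 1040
= 3120 = 3120.00

3120.00


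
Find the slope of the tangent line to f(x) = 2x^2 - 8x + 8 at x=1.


The slope of the tangent line equals f'(x) at the point.
f(x) = 2x^2 - 8x + 8
f'(x) = 4x - 8
At x = 1:
f'(1) = 4 * 1 - 8
= 4 - 8
= -4

-4


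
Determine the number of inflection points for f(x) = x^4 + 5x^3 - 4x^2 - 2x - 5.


Inflection points occur where f''(x) = 0 and concavity changes.
f(x) = x^4 + 5x^3 - 4x^2 - 2x - 5
f'(x) = 4x^3 + 15x^2 - 8x - 2
f''(x) = 12x^2 + 30x - 8
This is a quadratic in x. Use the discriminant to count real roots.
Discriminant = (30)^2 - 4 * 12 * (-8)
= 900 - (-384)
= 1284
Since discriminant > 0, f''(x) = 0 has 2 distinct real solutions.
A quadratic with two distinct real roots changes sign at each root, so concavity changes at both.
Number of inflection points: 2

2


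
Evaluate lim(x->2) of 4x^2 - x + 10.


Since polynomials are continuous, we use direct substitution.
lim(x->2) of 4x^2 - x + 10
= 4 * 2^2 - 1 * 2 + 10
= 16 - 2 + 10
= 24

24


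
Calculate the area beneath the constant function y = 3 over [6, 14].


The area under a constant function y = 3 is a rectangle.
Width = 14 - 6 = 8
Height = 3
Area = width * height
= 8 * 3
= 24

24


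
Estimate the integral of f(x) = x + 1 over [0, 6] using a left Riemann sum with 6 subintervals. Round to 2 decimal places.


Left Riemann sum uses left endpoints of each subinterval.
Interval: [0, 6], n = 6
dx = (6 - 0) / 6 = 1
Left endpoints: [0, 1, 2, 3, 4, 5]
f values: [1, 2, 3, 4, 5, 6]
Sum = dx * (sum of f values)
= 1 * 21
= 21 = 21.00

21.00


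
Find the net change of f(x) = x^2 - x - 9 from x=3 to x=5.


Net change = f(b) - f(a)
f(x) = x^2 - x - 9
Compute f(5):
f(5) = 1 * 5^2 - 1 * 5 - 9
= 25 - 5 - 9
= 11
Compute f(3):
f(3) = 1 * 3^2 - 1 * 3 - 9
= 9 - 3 - 9
= -3
Net change = 11 - (-3) = 14

14


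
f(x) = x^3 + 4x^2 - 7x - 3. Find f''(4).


First derivative:
f'(x) = 3x^2 + 8x - 7
Second derivative:
f''(x) = 6x + 8
Substitute x = 4:
f''(4) = 6 * 4 + 8
= 24 + 8
= 32

32


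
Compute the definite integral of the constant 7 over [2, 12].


The integral of a constant k over [a, b] equals k * (b - a).
integral from 2 to 12 of 7 dx
= 7 * (12 - 2)
= 7 * 10
= 70

70


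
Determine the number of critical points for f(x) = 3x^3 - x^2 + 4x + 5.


Find where f'(x) = 0:
f(x) = 3x^3 - x^2 + 4x + 5
f'(x) = 9x^2 - 2x + 4
This is a quadratic in x. Use the discriminant to count real roots.
Discriminant = (-2)^2 - 4 * 9 * 4
= 4 - 144
= -140
Since discriminant < 0, f'(x) = 0 has no real solutions.
Number of critical points: 0

0


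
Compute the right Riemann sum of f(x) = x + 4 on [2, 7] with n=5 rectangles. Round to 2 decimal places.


Right Riemann sum uses right endpoints of each subinterval.
Interval: [2, 7], n = 5
dx = (7 - 2) / 5 = 1
Right endpoints: [3, 4, 5, 6, 7]
f values: [7, 8, 9, 10, 11]
Sum = dx * (sum of f values)
= 1 * 45
= 45 = 45.00

45.00


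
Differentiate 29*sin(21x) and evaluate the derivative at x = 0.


Apply the chain rule to differentiate 29*sin(21x):
d/dx [29*sin(21x)]
= 29 * cos(21x) * d/dx(21x)
= 29 * 21 * cos(21x)
= 609 * cos(21x)
Evaluate at x = 0:
= 609 * cos(0)
= 609 * 1
= 609

609


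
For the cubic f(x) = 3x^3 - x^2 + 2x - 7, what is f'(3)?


Differentiate f(x) = 3x^3 - x^2 + 2x - 7 term by term:
f'(x) = 9x^2 - 2x + 2
Substitute x = 3:
f'(3) = 9 * 3^2 - 2 * 3 + 2
= 81 - 6 + 2
= 77

77


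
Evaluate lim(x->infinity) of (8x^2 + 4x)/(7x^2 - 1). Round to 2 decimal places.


For limits at infinity with equal-degree polynomials,
we compare leading coefficients.
Numerator leading term: 8x^2
Denominator leading term: 7x^2
Divide both by x^2:
lim = (8 + 4/x) / (7 - 1/x^2)
As x -> infinity, the 1/x and 1/x^2 terms vanish:
= 8/7 ≈ 1.14

1.14


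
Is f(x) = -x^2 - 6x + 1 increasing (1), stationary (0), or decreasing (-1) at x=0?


Compute f'(x) to determine behavior:
f'(x) = -2x - 6
f'(0) = -2 * 0 - 6
= 0 - 6
= -6
Since f'(0) < 0, the function is decreasing (-1)

-1


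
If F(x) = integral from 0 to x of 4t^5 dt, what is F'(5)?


By the Fundamental Theorem of Calculus (Part 1):
If F(x) = integral from 0 to x of f(t) dt, then F'(x) = f(x)
Here f(t) = 4t^5
So F'(x) = 4x^5
Evaluate at x = 5:
F'(5) = 4 * 5^5
= 4 * 3125
= 12500

12500


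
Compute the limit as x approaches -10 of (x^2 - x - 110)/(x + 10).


Direct substitution gives 0/0, so we factor the numerator.
Factor: (x^2 - x - 110) = (x + 10)(x - 11)
Cancel the common factor (x + 10):
(x^2 - x - 110)/(x + 10) = (x - 11)
Now substitute x = -10:
= (-10) - (11) = -21

-21


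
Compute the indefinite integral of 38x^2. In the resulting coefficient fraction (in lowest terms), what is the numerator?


Apply the power rule for integration:
integral of ax^n dx = a/(n+1) * x^(n+1) + C
integral of 38x^2 dx
= 38/3 * x^3 + C
The coefficient in lowest terms is 38/3, and its numerator is 38

38


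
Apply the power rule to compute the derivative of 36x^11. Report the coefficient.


We apply the power rule: d/dx [ax^n] = a*n * x^(n-1)
d/dx [36x^11]
= 36 * 11 * x^(11-1)
= 396x^10
The coefficient is 396

396


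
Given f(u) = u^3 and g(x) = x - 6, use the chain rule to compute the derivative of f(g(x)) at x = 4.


Using the chain rule: (f(g(x)))' = f'(g(x)) * g'(x)
First, find g(4):
g(4) = 1 * 4 - 6 = -2
Next, f'(u) = 3u^2
And g'(x) = 1
So f'(g(4)) * g'(4)
= 3 * (-2)^2 * 1
= 3 * 4 * 1
= 12

12


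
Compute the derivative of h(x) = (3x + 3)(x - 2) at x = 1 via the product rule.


Let u(x) = 3x + 3 and v(x) = x - 2
u'(x) = 3
v'(x) = 1
Product rule: h'(x) = u'(x)*v(x) + u(x)*v'(x)
= 3 * (x - 2) + (3x + 3) * 1
At x = 1:
u(1) = 3 * 1 + 3 = 6
v(1) = 1 * 1 - 2 = -1
h'(1) = 3 * (-1) + 6 * 1
= -3 + 6
= 3

3


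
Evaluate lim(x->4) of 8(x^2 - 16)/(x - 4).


Direct substitution gives 0/0, so we factor the numerator.
Factor: 8(x^2 - 16) = 8 * (x - 4)(x + 4)
Cancel the common factor (x - 4):
8(x^2 - 16)/(x - 4) = 8 * (x + 4)
Now substitute x = 4:
= 8 * (4 + 4) = 64

64


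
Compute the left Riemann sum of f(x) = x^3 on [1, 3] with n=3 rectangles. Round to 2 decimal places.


Left Riemann sum uses left endpoints of each subinterval.
Interval: [1, 3], n = 3
dx = (3 - 1) / 3 = 2/3
Left endpoints: [1, 5/3, 7/3]
f values: [1, 125/27, 343/27]
Sum = dx * (sum of f values)
= 2/3 * 55/3
= 110/9 ≈ 12.22

12.22


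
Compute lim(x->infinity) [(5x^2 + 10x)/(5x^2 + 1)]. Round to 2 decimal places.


For limits at infinity with equal-degree polynomials,
we compare leading coefficients.
Numerator leading term: 5x^2
Denominator leading term: 5x^2
Divide both by x^2:
lim = (5 + 10/x) / (5 + 1/x^2)
As x -> infinity, the 1/x and 1/x^2 terms vanish:
= 5/5 = 1 = 1.00

1.00


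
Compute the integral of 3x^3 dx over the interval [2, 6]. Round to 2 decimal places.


Find the antiderivative of 3x^3:
F(x) = 3/4 * x^4
Apply the Fundamental Theorem of Calculus:
F(6) - F(2)
= 3/4 * 6^4 - 3/4 * 2^4
= 3/4 * (1296 - 16)
= 3/4 * 1280
= 960 = 960.00

960.00


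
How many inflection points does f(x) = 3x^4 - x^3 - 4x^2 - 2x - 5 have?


Inflection points occur where f''(x) = 0 and concavity changes.
f(x) = 3x^4 - x^3 - 4x^2 - 2x - 5
f'(x) = 12x^3 - 3x^2 - 8x - 2
f''(x) = 36x^2 - 6x - 8
This is a quadratic in x. Use the discriminant to count real roots.
Discriminant = (-6)^2 - 4 * 36 * (-8)
= 36 - (-1152)
= 1188
Since discriminant > 0, f''(x) = 0 has 2 distinct real solutions.
A quadratic with two distinct real roots changes sign at each root, so concavity changes at both.
Number of inflection points: 2

2


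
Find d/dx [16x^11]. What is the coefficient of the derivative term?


We apply the power rule: d/dx [ax^n] = a*n * x^(n-1)
d/dx [16x^11]
= 16 * 11 * x^(11-1)
= 176x^10
The coefficient is 176

176


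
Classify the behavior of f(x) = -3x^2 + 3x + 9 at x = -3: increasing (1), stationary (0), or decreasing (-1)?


Compute f'(x) to determine behavior:
f'(x) = -6x + 3
f'(-3) = -6 * (-3) + 3
= 18 + 3
= 21
Since f'(-3) > 0, the function is increasing (1)

1


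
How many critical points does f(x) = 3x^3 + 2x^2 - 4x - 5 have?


Find where f'(x) = 0:
f(x) = 3x^3 + 2x^2 - 4x - 5
f'(x) = 9x^2 + 4x - 4
This is a quadratic in x. Use the discriminant to count real roots.
Discriminant = (4)^2 - 4 * 9 * (-4)
= 16 - (-144)
= 160
Since discriminant > 0, f'(x) = 0 has 2 real solutions.
Number of critical points: 2

2


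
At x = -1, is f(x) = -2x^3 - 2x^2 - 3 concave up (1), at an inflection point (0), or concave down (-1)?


Concavity is determined by the sign of f''(x).
f(x) = -2x^3 - 2x^2 - 3
f'(x) = -6x^2 - 4x
f''(x) = -12x - 4
f''(-1) = -12 * (-1) - 4
= 12 - 4
= 8
Since f''(-1) > 0, the function is concave up (1)

1


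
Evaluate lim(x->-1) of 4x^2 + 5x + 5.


Since polynomials are continuous, we use direct substitution.
lim(x->-1) of 4x^2 + 5x + 5
= 4 * (-1)^2 + 5 * (-1) + 5
= 4 - 5 + 5
= 4

4


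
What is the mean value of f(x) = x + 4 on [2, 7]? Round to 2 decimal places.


Average value = 1/(b-a) * integral from a to b of f(x) dx
First compute the integral of x + 4:
F(x) = (1/2)x^2 + 4x
F(7) = 1/2 * 49 + 4 * 7 = 105/2
F(2) = 1/2 * 4 + 4 * 2 = 10
Integral = 105/2 - 10 = 85/2
Average = (85/2) / (7 - 2) = (85/2) / 5
= 17/2 = 8.50

8.50


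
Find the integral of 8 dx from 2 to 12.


The integral of a constant k over [a, b] equals k * (b - a).
integral from 2 to 12 of 8 dx
= 8 * (12 - 2)
= 8 * 10
= 80

80


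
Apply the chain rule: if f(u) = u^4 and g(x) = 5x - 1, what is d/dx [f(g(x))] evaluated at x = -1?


Using the chain rule: (f(g(x)))' = f'(g(x)) * g'(x)
First, find g(-1):
g(-1) = 5 * (-1) - 1 = -6
Next, f'(u) = 4u^3
And g'(x) = 5
So f'(g(-1)) * g'(-1)
= 4 * (-6)^3 * 5
= 4 * (-216) * 5
= -4320

-4320


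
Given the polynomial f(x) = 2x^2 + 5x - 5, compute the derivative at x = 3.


Differentiate term by term using power and sum rules:
f(x) = 2x^2 + 5x - 5
f'(x) = 4x + 5
Substitute x = 3:
f'(3) = 4 * 3 + 5
= 12 + 5
= 17

17


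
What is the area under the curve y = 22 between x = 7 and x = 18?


The area under a constant function y = 22 is a rectangle.
Width = 18 - 7 = 11
Height = 22
Area = width * height
= 11 * 22
= 242

242


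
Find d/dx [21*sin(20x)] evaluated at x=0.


Apply the chain rule to differentiate 21*sin(20x):
d/dx [21*sin(20x)]
= 21 * cos(20x) * d/dx(20x)
= 21 * 20 * cos(20x)
= 420 * cos(20x)
Evaluate at x = 0:
= 420 * cos(0)
= 420 * 1
= 420

420


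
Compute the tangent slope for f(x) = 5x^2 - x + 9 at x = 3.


The slope of the tangent line equals f'(x) at the point.
f(x) = 5x^2 - x + 9
f'(x) = 10x - 1
At x = 3:
f'(3) = 10 * 3 - 1
= 30 - 1
= 29

29


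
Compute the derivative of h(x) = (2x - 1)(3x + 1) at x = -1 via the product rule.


Let u(x) = 2x - 1 and v(x) = 3x + 1
u'(x) = 2
v'(x) = 3
Product rule: h'(x) = u'(x)*v(x) + u(x)*v'(x)
= 2 * (3x + 1) + (2x - 1) * 3
At x = -1:
u(-1) = 2 * (-1) - 1 = -3
v(-1) = 3 * (-1) + 1 = -2
h'(-1) = 2 * (-2) + (-3) * 3
= -4 - 9
= -13

-13


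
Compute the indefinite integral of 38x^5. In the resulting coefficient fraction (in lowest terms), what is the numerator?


Apply the power rule for integration:
integral of ax^n dx = a/(n+1) * x^(n+1) + C
integral of 38x^5 dx
= 38/6 * x^6 + C
= 19/3 * x^6 + C
The coefficient in lowest terms is 19/3, and its numerator is 19

19


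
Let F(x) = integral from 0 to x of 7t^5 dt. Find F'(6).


By the Fundamental Theorem of Calculus (Part 1):
If F(x) = integral from 0 to x of f(t) dt, then F'(x) = f(x)
Here f(t) = 7t^5
So F'(x) = 7x^5
Evaluate at x = 6:
F'(6) = 7 * 6^5
= 7 * 7776
= 54432

54432


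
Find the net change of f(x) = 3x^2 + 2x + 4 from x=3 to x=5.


Net change = f(b) - f(a)
f(x) = 3x^2 + 2x + 4
Compute f(5):
f(5) = 3 * 5^2 + 2 * 5 + 4
= 75 + 10 + 4
= 89
Compute f(3):
f(3) = 3 * 3^2 + 2 * 3 + 4
= 27 + 6 + 4
= 37
Net change = 89 - 37 = 52

52


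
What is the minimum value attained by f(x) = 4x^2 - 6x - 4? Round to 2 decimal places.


For a quadratic f(x) = ax^2 + bx + c with a > 0, the minimum is at the vertex.
Vertex x-coordinate: x = -b/(2a)
x = -(-6) / (2 * 4)
x = 6/8 = 3/4
Substitute back to find the minimum value:
f(3/4) = 4 * (3/4)^2 - 6 * (3/4) - 4
= 9/4 - 9/2 - 4
= -25/4 = -6.25

-6.25


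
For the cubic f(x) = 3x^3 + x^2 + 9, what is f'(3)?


Differentiate f(x) = 3x^3 + x^2 + 9 term by term:
f'(x) = 9x^2 + 2x
Substitute x = 3:
f'(3) = 9 * 3^2 + 2 * 3 + 0
= 81 + 6 + 0
= 87

87


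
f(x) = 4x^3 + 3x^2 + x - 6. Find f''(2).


First derivative:
f'(x) = 12x^2 + 6x + 1
Second derivative:
f''(x) = 24x + 6
Substitute x = 2:
f''(2) = 24 * 2 + 6
= 48 + 6
= 54

54


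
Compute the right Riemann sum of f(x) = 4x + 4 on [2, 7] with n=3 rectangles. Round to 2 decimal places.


Right Riemann sum uses right endpoints of each subinterval.
Interval: [2, 7], n = 3
dx = (7 - 2) / 3 = 5/3
Right endpoints: [11/3, 16/3, 7]
f values: [56/3, 76/3, 32]
Sum = dx * (sum of f values)
= 5/3 * 76
= 380/3 ≈ 126.67

126.67


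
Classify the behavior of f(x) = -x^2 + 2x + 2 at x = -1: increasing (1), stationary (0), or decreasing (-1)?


Compute f'(x) to determine behavior:
f'(x) = -2x + 2
f'(-1) = -2 * (-1) + 2
= 2 + 2
= 4
Since f'(-1) > 0, the function is increasing (1)

1


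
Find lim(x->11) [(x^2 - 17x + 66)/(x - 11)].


Direct substitution gives 0/0, so we factor the numerator.
Factor: (x^2 - 17x + 66) = (x - 11)(x - 6)
Cancel the common factor (x - 11):
(x^2 - 17x + 66)/(x - 11) = (x - 6)
Now substitute x = 11:
= (11) - (6) = 5

5


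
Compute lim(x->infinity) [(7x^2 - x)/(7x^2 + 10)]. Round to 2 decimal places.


For limits at infinity with equal-degree polynomials,
we compare leading coefficients.
Numerator leading term: 7x^2
Denominator leading term: 7x^2
Divide both by x^2:
lim = (7 - 1/x) / (7 + 10/x^2)
As x -> infinity, the 1/x and 1/x^2 terms vanish:
= 7/7 = 1 = 1.00

1.00


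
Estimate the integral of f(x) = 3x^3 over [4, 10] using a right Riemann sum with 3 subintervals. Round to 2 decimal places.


Right Riemann sum uses right endpoints of each subinterval.
Interval: [4, 10], n = 3
dx = (10 - 4) / 3 = 2
Right endpoints: [6, 8, 10]
f values: [648, 1536, 3000]
Sum = dx * (sum of f values)
= 2 * 5184
= 10368 = 10368.00

10368.00


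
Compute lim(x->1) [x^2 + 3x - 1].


Since polynomials are continuous, we use direct substitution.
lim(x->1) of x^2 + 3x - 1
= 1 * 1^2 + 3 * 1 - 1
= 1 + 3 - 1
= 3

3


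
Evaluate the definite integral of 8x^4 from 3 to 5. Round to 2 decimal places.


Find the antiderivative of 8x^4:
F(x) = 8/5 * x^5
Apply the Fundamental Theorem of Calculus:
F(5) - F(3)
= 8/5 * 5^5 - 8/5 * 3^5
= 8/5 * (3125 - 243)
= 8/5 * 2882
= 23056/5 = 4611.20

4611.20


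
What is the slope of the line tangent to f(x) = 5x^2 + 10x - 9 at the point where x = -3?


The slope of the tangent line equals f'(x) at the point.
f(x) = 5x^2 + 10x - 9
f'(x) = 10x + 10
At x = -3:
f'(-3) = 10 * (-3) + 10
= -30 + 10
= -20

-20


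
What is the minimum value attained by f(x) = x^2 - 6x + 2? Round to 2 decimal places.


For a quadratic f(x) = ax^2 + bx + c with a > 0, the minimum is at the vertex.
Vertex x-coordinate: x = -b/(2a)
x = -(-6) / (2 * 1)
x = 6/2 = 3
Substitute back to find the minimum value:
f(3) = 1 * 3^2 - 6 * 3 + 2
= 9 - 18 + 2
= -7 = -7.00

-7.00


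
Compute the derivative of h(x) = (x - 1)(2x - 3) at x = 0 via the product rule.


Let u(x) = x - 1 and v(x) = 2x - 3
u'(x) = 1
v'(x) = 2
Product rule: h'(x) = u'(x)*v(x) + u(x)*v'(x)
= 1 * (2x - 3) + (x - 1) * 2
At x = 0:
u(0) = 1 * 0 - 1 = -1
v(0) = 2 * 0 - 3 = -3
h'(0) = 1 * (-3) + (-1) * 2
= -3 - 2
= -5

-5


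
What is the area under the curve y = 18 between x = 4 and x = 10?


The area under a constant function y = 18 is a rectangle.
Width = 10 - 4 = 6
Height = 18
Area = width * height
= 6 * 18
= 108

108


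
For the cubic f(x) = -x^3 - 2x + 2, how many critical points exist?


Find where f'(x) = 0:
f(x) = -x^3 - 2x + 2
f'(x) = -3x^2 - 2
This is a quadratic in x. Use the discriminant to count real roots.
Discriminant = (0)^2 - 4 * (-3) * (-2)
= 0 - 24
= -24
Since discriminant < 0, f'(x) = 0 has no real solutions.
Number of critical points: 0

0


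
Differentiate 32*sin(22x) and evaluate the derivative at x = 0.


Apply the chain rule to differentiate 32*sin(22x):
d/dx [32*sin(22x)]
= 32 * cos(22x) * d/dx(22x)
= 32 * 22 * cos(22x)
= 704 * cos(22x)
Evaluate at x = 0:
= 704 * cos(0)
= 704 * 1
= 704

704


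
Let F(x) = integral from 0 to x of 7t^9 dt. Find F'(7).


By the Fundamental Theorem of Calculus (Part 1):
If F(x) = integral from 0 to x of f(t) dt, then F'(x) = f(x)
Here f(t) = 7t^9
So F'(x) = 7x^9
Evaluate at x = 7:
F'(7) = 7 * 7^9
= 7 * 40353607
= 282475249

282475249


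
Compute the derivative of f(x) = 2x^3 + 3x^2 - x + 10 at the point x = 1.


Differentiate f(x) = 2x^3 + 3x^2 - x + 10 term by term:
f'(x) = 6x^2 + 6x - 1
Substitute x = 1:
f'(1) = 6 * 1^2 + 6 * 1 - 1
= 6 + 6 - 1
= 11

11


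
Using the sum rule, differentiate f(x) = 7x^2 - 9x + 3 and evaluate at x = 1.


Differentiate term by term using power and sum rules:
f(x) = 7x^2 - 9x + 3
f'(x) = 14x - 9
Substitute x = 1:
f'(1) = 14 * 1 - 9
= 14 - 9
= 5

5


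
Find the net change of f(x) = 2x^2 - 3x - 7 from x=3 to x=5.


Net change = f(b) - f(a)
f(x) = 2x^2 - 3x - 7
Compute f(5):
f(5) = 2 * 5^2 - 3 * 5 - 7
= 50 - 15 - 7
= 28
Compute f(3):
f(3) = 2 * 3^2 - 3 * 3 - 7
= 18 - 9 - 7
= 2
Net change = 28 - 2 = 26

26


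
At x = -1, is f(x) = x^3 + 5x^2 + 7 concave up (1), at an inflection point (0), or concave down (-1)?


Concavity is determined by the sign of f''(x).
f(x) = x^3 + 5x^2 + 7
f'(x) = 3x^2 + 10x
f''(x) = 6x + 10
f''(-1) = 6 * (-1) + 10
= -6 + 10
= 4
Since f''(-1) > 0, the function is concave up (1)

1


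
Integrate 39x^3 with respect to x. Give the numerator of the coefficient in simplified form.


Apply the power rule for integration:
integral of ax^n dx = a/(n+1) * x^(n+1) + C
integral of 39x^3 dx
= 39/4 * x^4 + C
The coefficient in lowest terms is 39/4, and its numerator is 39

39


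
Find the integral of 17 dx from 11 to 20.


The integral of a constant k over [a, b] equals k * (b - a).
integral from 11 to 20 of 17 dx
= 17 * (20 - 11)
= 17 * 9
= 153

153


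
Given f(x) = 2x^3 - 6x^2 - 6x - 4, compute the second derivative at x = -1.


First derivative:
f'(x) = 6x^2 - 12x - 6
Second derivative:
f''(x) = 12x - 12
Substitute x = -1:
f''(-1) = 12 * (-1) - 12
= -12 - 12
= -24

-24


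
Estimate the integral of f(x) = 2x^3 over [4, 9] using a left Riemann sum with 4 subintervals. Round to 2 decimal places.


Left Riemann sum uses left endpoints of each subinterval.
Interval: [4, 9], n = 4
dx = (9 - 4) / 4 = 5/4
Left endpoints: [4, 21/4, 13/2, 31/4]
f values: [128, 9261/32, 2197/4, 29791/32]
Sum = dx * (sum of f values)
= 5/4 * 15181/8
= 75905/32 ≈ 2372.03

2372.03


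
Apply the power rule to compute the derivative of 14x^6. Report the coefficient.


We apply the power rule: d/dx [ax^n] = a*n * x^(n-1)
d/dx [14x^6]
= 14 * 6 * x^(6-1)
= 84x^5
The coefficient is 84

84


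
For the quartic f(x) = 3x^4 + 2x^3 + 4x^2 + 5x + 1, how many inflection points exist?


Inflection points occur where f''(x) = 0 and concavity changes.
f(x) = 3x^4 + 2x^3 + 4x^2 + 5x + 1
f'(x) = 12x^3 + 6x^2 + 8x + 5
f''(x) = 36x^2 + 12x + 8
This is a quadratic in x. Use the discriminant to count real roots.
Discriminant = (12)^2 - 4 * 36 * 8
= 144 - 1152
= -1008
Since discriminant < 0, f''(x) = 0 has no real solutions.
Number of inflection points: 0

0


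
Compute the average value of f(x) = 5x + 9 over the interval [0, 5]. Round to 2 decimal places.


Average value = 1/(b-a) * integral from a to b of f(x) dx
First compute the integral of 5x + 9:
F(x) = (5/2)x^2 + 9x
F(5) = 5/2 * 25 + 9 * 5 = 215/2
F(0) = 5/2 * 0 + 9 * 0 = 0
Integral = 215/2 - 0 = 215/2
Average = (215/2) / (5 - 0) = (215/2) / 5
= 43/2 = 21.50

21.50


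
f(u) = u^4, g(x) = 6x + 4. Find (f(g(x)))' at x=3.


Using the chain rule: (f(g(x)))' = f'(g(x)) * g'(x)
First, find g(3):
g(3) = 6 * 3 + 4 = 22
Next, f'(u) = 4u^3
And g'(x) = 6
So f'(g(3)) * g'(3)
= 4 * 22^3 * 6
= 4 * 10648 * 6
= 255552

255552


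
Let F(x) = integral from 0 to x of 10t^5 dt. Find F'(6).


By the Fundamental Theorem of Calculus (Part 1):
If F(x) = integral from 0 to x of f(t) dt, then F'(x) = f(x)
Here f(t) = 10t^5
So F'(x) = 10x^5
Evaluate at x = 6:
F'(6) = 10 * 6^5
= 10 * 7776
= 77760

77760


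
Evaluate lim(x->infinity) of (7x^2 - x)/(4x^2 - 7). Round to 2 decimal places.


For limits at infinity with equal-degree polynomials,
we compare leading coefficients.
Numerator leading term: 7x^2
Denominator leading term: 4x^2
Divide both by x^2:
lim = (7 - 1/x) / (4 - 7/x^2)
As x -> infinity, the 1/x and 1/x^2 terms vanish:
= 7/4 = 1.75

1.75


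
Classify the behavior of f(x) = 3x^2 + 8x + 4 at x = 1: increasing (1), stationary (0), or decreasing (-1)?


Compute f'(x) to determine behavior:
f'(x) = 6x + 8
f'(1) = 6 * 1 + 8
= 6 + 8
= 14
Since f'(1) > 0, the function is increasing (1)

1


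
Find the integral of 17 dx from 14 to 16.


The integral of a constant k over [a, b] equals k * (b - a).
integral from 14 to 16 of 17 dx
= 17 * (16 - 14)
= 17 * 2
= 34

34


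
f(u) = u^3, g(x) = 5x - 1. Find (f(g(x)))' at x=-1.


Using the chain rule: (f(g(x)))' = f'(g(x)) * g'(x)
First, find g(-1):
g(-1) = 5 * (-1) - 1 = -6
Next, f'(u) = 3u^2
And g'(x) = 5
So f'(g(-1)) * g'(-1)
= 3 * (-6)^2 * 5
= 3 * 36 * 5
= 540

540


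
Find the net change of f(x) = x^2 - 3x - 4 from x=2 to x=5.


Net change = f(b) - f(a)
f(x) = x^2 - 3x - 4
Compute f(5):
f(5) = 1 * 5^2 - 3 * 5 - 4
= 25 - 15 - 4
= 6
Compute f(2):
f(2) = 1 * 2^2 - 3 * 2 - 4
= 4 - 6 - 4
= -6
Net change = 6 - (-6) = 12

12


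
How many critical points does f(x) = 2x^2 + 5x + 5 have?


Find where f'(x) = 0:
f'(x) = 4x + 5
Set f'(x) = 0:
4x + 5 = 0
x = -5 / 4 = -5/4
This is a linear equation in x, so there is exactly one solution.
Number of critical points: 1

1


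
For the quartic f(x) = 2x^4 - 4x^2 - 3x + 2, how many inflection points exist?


Inflection points occur where f''(x) = 0 and concavity changes.
f(x) = 2x^4 - 4x^2 - 3x + 2
f'(x) = 8x^3 - 8x - 3
f''(x) = 24x^2 - 8
This is a quadratic in x. Use the discriminant to count real roots.
Discriminant = (0)^2 - 4 * 24 * (-8)
= 0 - (-768)
= 768
Since discriminant > 0, f''(x) = 0 has 2 distinct real solutions.
A quadratic with two distinct real roots changes sign at each root, so concavity changes at both.
Number of inflection points: 2

2


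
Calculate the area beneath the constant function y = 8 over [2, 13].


The area under a constant function y = 8 is a rectangle.
Width = 13 - 2 = 11
Height = 8
Area = width * height
= 11 * 8
= 88

88


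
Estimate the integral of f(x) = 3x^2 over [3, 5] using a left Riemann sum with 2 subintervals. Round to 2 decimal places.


Left Riemann sum uses left endpoints of each subinterval.
Interval: [3, 5], n = 2
dx = (5 - 3) / 2 = 1
Left endpoints: [3, 4]
f values: [27, 48]
Sum = dx * (sum of f values)
= 1 * 75
= 75 = 75.00

75.00


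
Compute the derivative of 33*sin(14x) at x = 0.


Apply the chain rule to differentiate 33*sin(14x):
d/dx [33*sin(14x)]
= 33 * cos(14x) * d/dx(14x)
= 33 * 14 * cos(14x)
= 462 * cos(14x)
Evaluate at x = 0:
= 462 * cos(0)
= 462 * 1
= 462

462


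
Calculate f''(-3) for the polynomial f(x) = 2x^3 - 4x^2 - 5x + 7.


First derivative:
f'(x) = 6x^2 - 8x - 5
Second derivative:
f''(x) = 12x - 8
Substitute x = -3:
f''(-3) = 12 * (-3) - 8
= -36 - 8
= -44

-44


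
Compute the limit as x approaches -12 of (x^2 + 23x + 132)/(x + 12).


Direct substitution gives 0/0, so we factor the numerator.
Factor: (x^2 + 23x + 132) = (x + 12)(x + 11)
Cancel the common factor (x + 12):
(x^2 + 23x + 132)/(x + 12) = (x + 11)
Now substitute x = -12:
= (-12) - (-11) = -1

-1


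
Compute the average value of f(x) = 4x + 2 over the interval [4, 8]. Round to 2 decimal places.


Average value = 1/(b-a) * integral from a to b of f(x) dx
First compute the integral of 4x + 2:
F(x) = 2x^2 + 2x
F(8) = 2 * 64 + 2 * 8 = 144
F(4) = 2 * 16 + 2 * 4 = 40
Integral = 144 - 40 = 104
Average = 104 / (8 - 4) = 104 / 4
= 26 = 26.00

26.00


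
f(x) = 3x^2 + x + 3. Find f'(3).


Differentiate term by term using power and sum rules:
f(x) = 3x^2 + x + 3
f'(x) = 6x + 1
Substitute x = 3:
f'(3) = 6 * 3 + 1
= 18 + 1
= 19

19


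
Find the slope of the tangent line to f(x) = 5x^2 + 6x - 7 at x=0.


The slope of the tangent line equals f'(x) at the point.
f(x) = 5x^2 + 6x - 7
f'(x) = 10x + 6
At x = 0:
f'(0) = 10 * 0 + 6
= 0 + 6
= 6

6


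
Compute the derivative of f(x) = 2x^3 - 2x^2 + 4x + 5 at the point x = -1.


Differentiate f(x) = 2x^3 - 2x^2 + 4x + 5 term by term:
f'(x) = 6x^2 - 4x + 4
Substitute x = -1:
f'(-1) = 6 * (-1)^2 - 4 * (-1) + 4
= 6 + 4 + 4
= 14

14


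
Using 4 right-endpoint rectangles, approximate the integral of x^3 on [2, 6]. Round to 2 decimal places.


Right Riemann sum uses right endpoints of each subinterval.
Interval: [2, 6], n = 4
dx = (6 - 2) / 4 = 1
Right endpoints: [3, 4, 5, 6]
f values: [27, 64, 125, 216]
Sum = dx * (sum of f values)
= 1 * 432
= 432 = 432.00

432.00


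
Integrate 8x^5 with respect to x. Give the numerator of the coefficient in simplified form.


Apply the power rule for integration:
integral of ax^n dx = a/(n+1) * x^(n+1) + C
integral of 8x^5 dx
= 8/6 * x^6 + C
= 4/3 * x^6 + C
The coefficient in lowest terms is 4/3, and its numerator is 4

4


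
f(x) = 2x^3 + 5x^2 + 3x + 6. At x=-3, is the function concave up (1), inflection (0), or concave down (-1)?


Concavity is determined by the sign of f''(x).
f(x) = 2x^3 + 5x^2 + 3x + 6
f'(x) = 6x^2 + 10x + 3
f''(x) = 12x + 10
f''(-3) = 12 * (-3) + 10
= -36 + 10
= -26
Since f''(-3) < 0, the function is concave down (-1)

-1


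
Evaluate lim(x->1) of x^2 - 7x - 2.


Since polynomials are continuous, we use direct substitution.
lim(x->1) of x^2 - 7x - 2
= 1 * 1^2 - 7 * 1 - 2
= 1 - 7 - 2
= -8

-8


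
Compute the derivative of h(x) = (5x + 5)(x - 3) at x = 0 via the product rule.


Let u(x) = 5x + 5 and v(x) = x - 3
u'(x) = 5
v'(x) = 1
Product rule: h'(x) = u'(x)*v(x) + u(x)*v'(x)
= 5 * (x - 3) + (5x + 5) * 1
At x = 0:
u(0) = 5 * 0 + 5 = 5
v(0) = 1 * 0 - 3 = -3
h'(0) = 5 * (-3) + 5 * 1
= -15 + 5
= -10

-10


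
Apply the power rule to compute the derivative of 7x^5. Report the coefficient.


We apply the power rule: d/dx [ax^n] = a*n * x^(n-1)
d/dx [7x^5]
= 7 * 5 * x^(5-1)
= 35x^4
The coefficient is 35

35


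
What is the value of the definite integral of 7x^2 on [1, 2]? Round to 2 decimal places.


Find the antiderivative of 7x^2:
F(x) = 7/3 * x^3
Apply the Fundamental Theorem of Calculus:
F(2) - F(1)
= 7/3 * 2^3 - 7/3 * 1^3
= 7/3 * (8 - 1)
= 7/3 * 7
= 49/3 ≈ 16.33

16.33


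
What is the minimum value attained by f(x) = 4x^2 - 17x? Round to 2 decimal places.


For a quadratic f(x) = ax^2 + bx + c with a > 0, the minimum is at the vertex.
Vertex x-coordinate: x = -b/(2a)
x = -(-17) / (2 * 4)
x = 17/8
Substitute back to find the minimum value:
f(17/8) = 4 * (17/8)^2 - 17 * (17/8) + 0
= 289/16 - 289/8 + 0
= -289/16 ≈ -18.06

-18.06


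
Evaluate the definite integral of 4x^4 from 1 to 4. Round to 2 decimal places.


Find the antiderivative of 4x^4:
F(x) = 4/5 * x^5
Apply the Fundamental Theorem of Calculus:
F(4) - F(1)
= 4/5 * 4^5 - 4/5 * 1^5
= 4/5 * (1024 - 1)
= 4/5 * 1023
= 4092/5 = 818.40

818.40


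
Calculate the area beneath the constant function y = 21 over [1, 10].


The area under a constant function y = 21 is a rectangle.
Width = 10 - 1 = 9
Height = 21
Area = width * height
= 9 * 21
= 189

189


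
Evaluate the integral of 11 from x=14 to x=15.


The integral of a constant k over [a, b] equals k * (b - a).
integral from 14 to 15 of 11 dx
= 11 * (15 - 14)
= 11 * 1
= 11

11


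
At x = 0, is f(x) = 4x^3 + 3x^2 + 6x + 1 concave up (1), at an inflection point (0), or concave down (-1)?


Concavity is determined by the sign of f''(x).
f(x) = 4x^3 + 3x^2 + 6x + 1
f'(x) = 12x^2 + 6x + 6
f''(x) = 24x + 6
f''(0) = 24 * 0 + 6
= 0 + 6
= 6
Since f''(0) > 0, the function is concave up (1)

1


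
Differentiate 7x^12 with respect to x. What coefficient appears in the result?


We apply the power rule: d/dx [ax^n] = a*n * x^(n-1)
d/dx [7x^12]
= 7 * 12 * x^(12-1)
= 84x^11
The coefficient is 84

84


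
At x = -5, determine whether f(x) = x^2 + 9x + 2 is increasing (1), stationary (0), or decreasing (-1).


Compute f'(x) to determine behavior:
f'(x) = 2x + 9
f'(-5) = 2 * (-5) + 9
= -10 + 9
= -1
Since f'(-5) < 0, the function is decreasing (-1)

-1


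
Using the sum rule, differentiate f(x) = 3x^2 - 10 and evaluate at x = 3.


Differentiate term by term using power and sum rules:
f(x) = 3x^2 - 10
f'(x) = 6x
Substitute x = 3:
f'(3) = 6 * 3 + 0
= 18 + 0
= 18

18


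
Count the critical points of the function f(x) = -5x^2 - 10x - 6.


Find where f'(x) = 0:
f'(x) = -10x - 10
Set f'(x) = 0:
-10x - 10 = 0
x = 10 / (-10) = -1
This is a linear equation in x, so there is exactly one solution.
Number of critical points: 1

1


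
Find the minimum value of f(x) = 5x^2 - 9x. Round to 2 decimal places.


For a quadratic f(x) = ax^2 + bx + c with a > 0, the minimum is at the vertex.
Vertex x-coordinate: x = -b/(2a)
x = -(-9) / (2 * 5)
x = 9/10
Substitute back to find the minimum value:
f(9/10) = 5 * (9/10)^2 - 9 * (9/10) + 0
= 81/20 - 81/10 + 0
= -81/20 = -4.05

-4.05


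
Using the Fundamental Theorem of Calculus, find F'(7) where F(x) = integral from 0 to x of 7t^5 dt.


By the Fundamental Theorem of Calculus (Part 1):
If F(x) = integral from 0 to x of f(t) dt, then F'(x) = f(x)
Here f(t) = 7t^5
So F'(x) = 7x^5
Evaluate at x = 7:
F'(7) = 7 * 7^5
= 7 * 16807
= 117649

117649


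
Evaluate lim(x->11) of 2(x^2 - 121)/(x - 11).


Direct substitution gives 0/0, so we factor the numerator.
Factor: 2(x^2 - 121) = 2 * (x - 11)(x + 11)
Cancel the common factor (x - 11):
2(x^2 - 121)/(x - 11) = 2 * (x + 11)
Now substitute x = 11:
= 2 * (11 + 11) = 44

44


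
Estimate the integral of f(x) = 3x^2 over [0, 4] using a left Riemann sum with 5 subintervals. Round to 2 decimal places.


Left Riemann sum uses left endpoints of each subinterval.
Interval: [0, 4], n = 5
dx = (4 - 0) / 5 = 4/5
Left endpoints: [0, 4/5, 8/5, 12/5, 16/5]
f values: [0, 48/25, 192/25, 432/25, 768/25]
Sum = dx * (sum of f values)
= 4/5 * 288/5
= 1152/25 = 46.08

46.08


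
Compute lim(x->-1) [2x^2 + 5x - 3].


Since polynomials are continuous, we use direct substitution.
lim(x->-1) of 2x^2 + 5x - 3
= 2 * (-1)^2 + 5 * (-1) - 3
= 2 - 5 - 3
= -6

-6


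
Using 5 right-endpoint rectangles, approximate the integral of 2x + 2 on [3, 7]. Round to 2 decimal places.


Right Riemann sum uses right endpoints of each subinterval.
Interval: [3, 7], n = 5
dx = (7 - 3) / 5 = 4/5
Right endpoints: [19/5, 23/5, 27/5, 31/5, 7]
f values: [48/5, 56/5, 64/5, 72/5, 16]
Sum = dx * (sum of f values)
= 4/5 * 64
= 256/5 = 51.20

51.20


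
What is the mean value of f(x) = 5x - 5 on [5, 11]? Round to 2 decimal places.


Average value = 1/(b-a) * integral from a to b of f(x) dx
First compute the integral of 5x - 5:
F(x) = (5/2)x^2 - 5x
F(11) = 5/2 * 121 - 5 * 11 = 495/2
F(5) = 5/2 * 25 - 5 * 5 = 75/2
Integral = 495/2 - 75/2 = 210
Average = 210 / (11 - 5) = 210 / 6
= 35 = 35.00

35.00


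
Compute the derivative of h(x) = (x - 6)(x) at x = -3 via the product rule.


Let u(x) = x - 6 and v(x) = x
u'(x) = 1
v'(x) = 1
Product rule: h'(x) = u'(x)*v(x) + u(x)*v'(x)
= 1 * (x) + (x - 6) * 1
At x = -3:
u(-3) = 1 * (-3) - 6 = -9
v(-3) = 1 * (-3) + 0 = -3
h'(-3) = 1 * (-3) + (-9) * 1
= -3 - 9
= -12

-12


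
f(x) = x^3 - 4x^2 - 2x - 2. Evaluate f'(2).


Differentiate f(x) = x^3 - 4x^2 - 2x - 2 term by term:
f'(x) = 3x^2 - 8x - 2
Substitute x = 2:
f'(2) = 3 * 2^2 - 8 * 2 - 2
= 12 - 16 - 2
= -6

-6


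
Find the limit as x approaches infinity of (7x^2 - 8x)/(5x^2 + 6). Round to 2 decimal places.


For limits at infinity with equal-degree polynomials,
we compare leading coefficients.
Numerator leading term: 7x^2
Denominator leading term: 5x^2
Divide both by x^2:
lim = (7 - 8/x) / (5 + 6/x^2)
As x -> infinity, the 1/x and 1/x^2 terms vanish:
= 7/5 = 1.40

1.40


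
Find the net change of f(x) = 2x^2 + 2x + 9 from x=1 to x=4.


Net change = f(b) - f(a)
f(x) = 2x^2 + 2x + 9
Compute f(4):
f(4) = 2 * 4^2 + 2 * 4 + 9
= 32 + 8 + 9
= 49
Compute f(1):
f(1) = 2 * 1^2 + 2 * 1 + 9
= 2 + 2 + 9
= 13
Net change = 49 - 13 = 36

36


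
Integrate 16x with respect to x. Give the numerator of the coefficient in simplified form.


Apply the power rule for integration:
integral of ax^n dx = a/(n+1) * x^(n+1) + C
integral of 16x dx
= 16/2 * x^2 + C
= 8 * x^2 + C
The coefficient in lowest terms is 8 = 8/1, so its numerator is 8

8


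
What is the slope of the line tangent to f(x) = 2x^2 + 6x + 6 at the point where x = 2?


The slope of the tangent line equals f'(x) at the point.
f(x) = 2x^2 + 6x + 6
f'(x) = 4x + 6
At x = 2:
f'(2) = 4 * 2 + 6
= 8 + 6
= 14

14


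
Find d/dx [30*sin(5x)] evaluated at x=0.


Apply the chain rule to differentiate 30*sin(5x):
d/dx [30*sin(5x)]
= 30 * cos(5x) * d/dx(5x)
= 30 * 5 * cos(5x)
= 150 * cos(5x)
Evaluate at x = 0:
= 150 * cos(0)
= 150 * 1
= 150

150


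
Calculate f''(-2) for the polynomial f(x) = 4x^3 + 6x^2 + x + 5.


First derivative:
f'(x) = 12x^2 + 12x + 1
Second derivative:
f''(x) = 24x + 12
Substitute x = -2:
f''(-2) = 24 * (-2) + 12
= -48 + 12
= -36

-36


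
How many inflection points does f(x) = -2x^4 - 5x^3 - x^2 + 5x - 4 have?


Inflection points occur where f''(x) = 0 and concavity changes.
f(x) = -2x^4 - 5x^3 - x^2 + 5x - 4
f'(x) = -8x^3 - 15x^2 - 2x + 5
f''(x) = -24x^2 - 30x - 2
This is a quadratic in x. Use the discriminant to count real roots.
Discriminant = (-30)^2 - 4 * (-24) * (-2)
= 900 - 192
= 708
Since discriminant > 0, f''(x) = 0 has 2 distinct real solutions.
A quadratic with two distinct real roots changes sign at each root, so concavity changes at both.
Number of inflection points: 2

2


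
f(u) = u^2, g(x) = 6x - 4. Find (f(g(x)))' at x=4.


Using the chain rule: (f(g(x)))' = f'(g(x)) * g'(x)
First, find g(4):
g(4) = 6 * 4 - 4 = 20
Next, f'(u) = 2u
And g'(x) = 6
So f'(g(4)) * g'(4)
= 2 * 20 * 6
= 240

240


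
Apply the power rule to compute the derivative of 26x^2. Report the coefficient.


We apply the power rule: d/dx [ax^n] = a*n * x^(n-1)
d/dx [26x^2]
= 26 * 2 * x^(2-1)
= 52x
The coefficient is 52

52


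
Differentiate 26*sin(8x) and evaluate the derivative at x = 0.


Apply the chain rule to differentiate 26*sin(8x):
d/dx [26*sin(8x)]
= 26 * cos(8x) * d/dx(8x)
= 26 * 8 * cos(8x)
= 208 * cos(8x)
Evaluate at x = 0:
= 208 * cos(0)
= 208 * 1
= 208

208


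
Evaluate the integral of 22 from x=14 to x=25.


The integral of a constant k over [a, b] equals k * (b - a).
integral from 14 to 25 of 22 dx
= 22 * (25 - 14)
= 22 * 11
= 242

242


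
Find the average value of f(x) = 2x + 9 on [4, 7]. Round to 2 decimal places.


Average value = 1/(b-a) * integral from a to b of f(x) dx
First compute the integral of 2x + 9:
F(x) = x^2 + 9x
F(7) = 1 * 49 + 9 * 7 = 112
F(4) = 1 * 16 + 9 * 4 = 52
Integral = 112 - 52 = 60
Average = 60 / (7 - 4) = 60 / 3
= 20 = 20.00

20.00


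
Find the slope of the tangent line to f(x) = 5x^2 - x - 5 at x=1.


The slope of the tangent line equals f'(x) at the point.
f(x) = 5x^2 - x - 5
f'(x) = 10x - 1
At x = 1:
f'(1) = 10 * 1 - 1
= 10 - 1
= 9

9


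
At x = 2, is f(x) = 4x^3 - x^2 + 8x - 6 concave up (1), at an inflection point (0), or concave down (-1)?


Concavity is determined by the sign of f''(x).
f(x) = 4x^3 - x^2 + 8x - 6
f'(x) = 12x^2 - 2x + 8
f''(x) = 24x - 2
f''(2) = 24 * 2 - 2
= 48 - 2
= 46
Since f''(2) > 0, the function is concave up (1)

1


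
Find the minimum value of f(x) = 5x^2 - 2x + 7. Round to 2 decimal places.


For a quadratic f(x) = ax^2 + bx + c with a > 0, the minimum is at the vertex.
Vertex x-coordinate: x = -b/(2a)
x = -(-2) / (2 * 5)
x = 2/10 = 1/5
Substitute back to find the minimum value:
f(1/5) = 5 * (1/5)^2 - 2 * (1/5) + 7
= 1/5 - 2/5 + 7
= 34/5 = 6.80

6.80


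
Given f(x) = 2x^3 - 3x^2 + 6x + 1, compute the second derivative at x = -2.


First derivative:
f'(x) = 6x^2 - 6x + 6
Second derivative:
f''(x) = 12x - 6
Substitute x = -2:
f''(-2) = 12 * (-2) - 6
= -24 - 6
= -30

-30


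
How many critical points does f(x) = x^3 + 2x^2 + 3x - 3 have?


Find where f'(x) = 0:
f(x) = x^3 + 2x^2 + 3x - 3
f'(x) = 3x^2 + 4x + 3
This is a quadratic in x. Use the discriminant to count real roots.
Discriminant = (4)^2 - 4 * 3 * 3
= 16 - 36
= -20
Since discriminant < 0, f'(x) = 0 has no real solutions.
Number of critical points: 0

0


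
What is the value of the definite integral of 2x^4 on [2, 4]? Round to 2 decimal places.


Find the antiderivative of 2x^4:
F(x) = 2/5 * x^5
Apply the Fundamental Theorem of Calculus:
F(4) - F(2)
= 2/5 * 4^5 - 2/5 * 2^5
= 2/5 * (1024 - 32)
= 2/5 * 992
= 1984/5 = 396.80

396.80


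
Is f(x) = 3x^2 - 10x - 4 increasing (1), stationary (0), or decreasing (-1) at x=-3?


Compute f'(x) to determine behavior:
f'(x) = 6x - 10
f'(-3) = 6 * (-3) - 10
= -18 - 10
= -28
Since f'(-3) < 0, the function is decreasing (-1)

-1


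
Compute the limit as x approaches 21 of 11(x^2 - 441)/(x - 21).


Direct substitution gives 0/0, so we factor the numerator.
Factor: 11(x^2 - 441) = 11 * (x - 21)(x + 21)
Cancel the common factor (x - 21):
11(x^2 - 441)/(x - 21) = 11 * (x + 21)
Now substitute x = 21:
= 11 * (21 + 21) = 462

462


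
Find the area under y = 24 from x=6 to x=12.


The area under a constant function y = 24 is a rectangle.
Width = 12 - 6 = 6
Height = 24
Area = width * height
= 6 * 24
= 144

144


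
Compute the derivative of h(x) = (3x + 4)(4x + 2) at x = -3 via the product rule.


Let u(x) = 3x + 4 and v(x) = 4x + 2
u'(x) = 3
v'(x) = 4
Product rule: h'(x) = u'(x)*v(x) + u(x)*v'(x)
= 3 * (4x + 2) + (3x + 4) * 4
At x = -3:
u(-3) = 3 * (-3) + 4 = -5
v(-3) = 4 * (-3) + 2 = -10
h'(-3) = 3 * (-10) + (-5) * 4
= -30 - 20
= -50

-50


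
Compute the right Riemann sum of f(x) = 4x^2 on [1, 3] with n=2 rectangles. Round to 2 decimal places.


Right Riemann sum uses right endpoints of each subinterval.
Interval: [1, 3], n = 2
dx = (3 - 1) / 2 = 1
Right endpoints: [2, 3]
f values: [16, 36]
Sum = dx * (sum of f values)
= 1 * 52
= 52 = 52.00

52.00


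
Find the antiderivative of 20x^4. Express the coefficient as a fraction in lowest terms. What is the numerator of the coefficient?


Apply the power rule for integration:
integral of ax^n dx = a/(n+1) * x^(n+1) + C
integral of 20x^4 dx
= 20/5 * x^5 + C
= 4 * x^5 + C
The coefficient in lowest terms is 4 = 4/1, so its numerator is 4

4


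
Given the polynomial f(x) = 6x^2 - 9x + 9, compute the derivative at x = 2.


Differentiate term by term using power and sum rules:
f(x) = 6x^2 - 9x + 9
f'(x) = 12x - 9
Substitute x = 2:
f'(2) = 12 * 2 - 9
= 24 - 9
= 15

15
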